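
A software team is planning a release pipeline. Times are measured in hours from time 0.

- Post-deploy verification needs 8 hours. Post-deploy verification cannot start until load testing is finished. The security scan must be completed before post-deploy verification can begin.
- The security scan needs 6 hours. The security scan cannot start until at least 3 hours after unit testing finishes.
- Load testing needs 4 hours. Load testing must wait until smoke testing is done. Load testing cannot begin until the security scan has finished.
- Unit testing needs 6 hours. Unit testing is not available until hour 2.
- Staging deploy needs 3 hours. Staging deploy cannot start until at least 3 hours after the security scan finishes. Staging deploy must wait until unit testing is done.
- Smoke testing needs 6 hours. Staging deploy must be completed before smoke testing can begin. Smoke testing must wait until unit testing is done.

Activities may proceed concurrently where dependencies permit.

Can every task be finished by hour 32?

Unit testing waits on its own release at hour 2, so it starts at hour 2 and finishes at 2 + 6 = hour 8.
After unit testing (finishes hour 8, plus 3-hour gap → hour 11), the security scan can start at hour 11 and finishes at hour 17.
For staging deploy: the security scan (finishes hour 17, plus 3-hour gap → hour 20); unit testing (finishes hour 8). Taking the maximum gives a start of hour 20, and it finishes at 20 + 3 = hour 23.
Smoke testing needs all of staging deploy (finishes hour 23); unit testing (finishes hour 8). That puts its earliest start at hour 23; it finishes at 23 + 6 = hour 29.
Load testing has to wait for smoke testing (finishes hour 29); the security scan (finishes hour 17). The latest of these is hour 29, so load testing runs hour 29 to 29 + 4 = hour 33.
Post-deploy verification has to wait for load testing (finishes hour 33); the security scan (finishes hour 17). The latest of these is hour 33, so post-deploy verification runs hour 33 to 33 + 8 = hour 41.
The earliest everything can be done is hour 41, which is after the deadline of 32, so it is not possible.

No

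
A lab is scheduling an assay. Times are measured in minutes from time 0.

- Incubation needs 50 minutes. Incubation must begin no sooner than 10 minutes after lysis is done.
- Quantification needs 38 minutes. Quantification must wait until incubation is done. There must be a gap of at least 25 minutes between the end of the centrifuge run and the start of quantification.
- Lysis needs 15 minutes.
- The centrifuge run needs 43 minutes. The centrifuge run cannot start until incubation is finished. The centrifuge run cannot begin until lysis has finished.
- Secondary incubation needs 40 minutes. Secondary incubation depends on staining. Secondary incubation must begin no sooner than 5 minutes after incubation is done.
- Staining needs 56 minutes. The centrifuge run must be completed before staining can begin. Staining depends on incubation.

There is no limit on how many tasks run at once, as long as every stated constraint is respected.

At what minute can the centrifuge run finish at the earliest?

Lysis has no prerequisites, so it starts at minute 0 and finishes at minute 15.
Incubation cannot begin until lysis (finishes minute 15, plus 10-minute gap → minute 25). It runs from minute 25 to 25 + 50 = minute 75.
The centrifuge run has to wait for incubation (finishes minute 75); lysis (finishes minute 15). The latest of these is minute 75, so the centrifuge run runs minute 75 to 75 + 43 = minute 118.

118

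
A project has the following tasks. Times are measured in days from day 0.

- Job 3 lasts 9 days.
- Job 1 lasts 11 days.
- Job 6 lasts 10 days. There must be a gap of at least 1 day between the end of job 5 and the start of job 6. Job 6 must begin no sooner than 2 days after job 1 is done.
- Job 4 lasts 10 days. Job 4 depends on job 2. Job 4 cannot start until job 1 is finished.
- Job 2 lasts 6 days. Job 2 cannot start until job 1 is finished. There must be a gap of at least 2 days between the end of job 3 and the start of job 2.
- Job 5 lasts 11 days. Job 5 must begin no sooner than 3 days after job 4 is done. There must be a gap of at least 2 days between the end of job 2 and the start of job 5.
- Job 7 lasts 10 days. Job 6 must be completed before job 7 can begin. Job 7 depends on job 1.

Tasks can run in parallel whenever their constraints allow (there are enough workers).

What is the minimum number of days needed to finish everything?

Job 3 can start immediately at day 0; it finishes at day 9.
Job 1 can start immediately at day 0; it finishes at day 11.
For job 2: job 1 (finishes day 11); job 3 (finishes day 9, plus 2-day gap → day 11). Taking the maximum gives a start of day 11, and it finishes at 11 + 6 = day 17.
Job 4 has to wait for job 2 (finishes day 17); job 1 (finishes day 11). The latest of these is day 17, so job 4 runs day 17 to 17 + 10 = day 27.
For job 5: job 4 (finishes day 27, plus 3-day gap → day 30); job 2 (finishes day 17, plus 2-day gap → day 19). Taking the maximum gives a start of day 30, and it finishes at 30 + 11 = day 41.
Job 6 cannot start until job 5 (finishes day 41, plus 1-day gap → day 42); job 1 (finishes day 11, plus 2-day gap → day 13). The controlling bound is day 42, so job 6 finishes at 42 + 10 = day 52.
Job 7 has to wait for job 6 (finishes day 52); job 1 (finishes day 11). The latest of these is day 52, so job 7 runs day 52 to 52 + 10 = day 62.
All tasks are finished once the last one completes. Finish times: Job 1 at 11, Job 2 at 17, Job 3 at 9, Job 4 at 27, Job 5 at 41, Job 6 at 52, Job 7 at 62. The latest is day 62.

62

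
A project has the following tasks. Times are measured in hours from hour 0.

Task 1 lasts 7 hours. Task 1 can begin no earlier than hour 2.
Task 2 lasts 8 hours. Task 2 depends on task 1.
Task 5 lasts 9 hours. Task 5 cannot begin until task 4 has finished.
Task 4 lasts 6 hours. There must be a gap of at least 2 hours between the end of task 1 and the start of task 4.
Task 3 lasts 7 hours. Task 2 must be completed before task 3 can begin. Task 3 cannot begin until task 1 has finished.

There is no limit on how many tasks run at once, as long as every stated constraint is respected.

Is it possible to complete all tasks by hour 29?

Task 1 cannot begin until its own release at hour 2. It runs from hour 2 to 2 + 7 = hour 9.
Task 4 waits on task 1 (finishes hour 9, plus 2-hour gap → hour 11), so it starts at hour 11 and finishes at 11 + 6 = hour 17.
After task 4 (finishes hour 17), task 5 can start at hour 17 and finishes at hour 26.
After task 1 (finishes hour 9), task 2 can start at hour 9 and finishes at hour 17.
For task 3: task 2 (finishes hour 17); task 1 (finishes hour 9). Taking the maximum gives a start of hour 17, and it finishes at 17 + 7 = hour 24.
Every task is finished by hour 26, which is no later than the deadline of 29, so the schedule is feasible.

Yes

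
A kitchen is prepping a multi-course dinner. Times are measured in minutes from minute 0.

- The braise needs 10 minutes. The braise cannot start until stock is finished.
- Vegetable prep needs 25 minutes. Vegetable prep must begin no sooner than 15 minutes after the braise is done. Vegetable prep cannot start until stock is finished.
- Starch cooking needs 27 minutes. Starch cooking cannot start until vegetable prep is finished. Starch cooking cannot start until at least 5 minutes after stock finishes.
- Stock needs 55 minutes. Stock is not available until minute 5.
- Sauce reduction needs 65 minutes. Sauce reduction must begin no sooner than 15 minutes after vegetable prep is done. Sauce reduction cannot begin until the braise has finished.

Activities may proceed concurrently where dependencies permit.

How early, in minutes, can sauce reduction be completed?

190

Stock cannot begin until its own release at minute 5. It runs from minute 5 to 5 + 55 = minute 60.
After stock (finishes minute 60), the braise can start at minute 60 and finishes at minute 70.
Vegetable prep cannot start until the braise (finishes minute 70, plus 15-minute gap → minute 85); stock (finishes minute 60). The controlling bound is minute 85, so vegetable prep finishes at 85 + 25 = minute 110.
Sauce reduction needs all of vegetable prep (finishes minute 110, plus 15-minute gap → minute 125); the braise (finishes minute 70). That puts its earliest start at minute 125; it finishes at 125 + 65 = minute 190.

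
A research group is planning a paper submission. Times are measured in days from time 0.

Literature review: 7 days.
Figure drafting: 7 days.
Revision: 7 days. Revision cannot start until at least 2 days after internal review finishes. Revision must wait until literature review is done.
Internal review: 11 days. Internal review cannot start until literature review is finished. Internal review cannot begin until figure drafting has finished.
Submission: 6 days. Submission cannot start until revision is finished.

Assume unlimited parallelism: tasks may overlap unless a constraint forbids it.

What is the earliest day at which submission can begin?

27

Nothing blocks figure drafting, so it runs from day 0 to day 7.
Literature review can start immediately at day 0; it finishes at day 7.
For internal review: literature review (finishes day 7); figure drafting (finishes day 7). Taking the maximum gives a start of day 7, and it finishes at 7 + 11 = day 18.
Revision needs all of internal review (finishes day 18, plus 2-day gap → day 20); literature review (finishes day 7). That puts its earliest start at day 20; it finishes at 20 + 7 = day 27.
Submission waits on revision (finishes day 27), so the earliest it can start is day 27.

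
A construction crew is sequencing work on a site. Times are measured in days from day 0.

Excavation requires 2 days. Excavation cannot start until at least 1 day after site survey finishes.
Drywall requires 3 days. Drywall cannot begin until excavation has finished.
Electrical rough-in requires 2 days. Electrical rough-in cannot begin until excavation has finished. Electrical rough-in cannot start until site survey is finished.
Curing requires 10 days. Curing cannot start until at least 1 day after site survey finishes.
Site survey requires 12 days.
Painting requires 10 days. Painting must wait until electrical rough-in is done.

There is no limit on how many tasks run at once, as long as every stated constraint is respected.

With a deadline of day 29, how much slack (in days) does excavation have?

2

Site survey can start immediately at day 0; it finishes at day 12.
Excavation cannot begin until site survey (finishes day 12, plus 1-day gap → day 13). It runs from day 13 to 13 + 2 = day 15.

Working backward from the deadline:
Nothing follows painting; the deadline of day 29 is its only limit. It must start by 29 − 10 = day 19.
Since painting (must start by day 19) depends on it, electrical rough-in must finish by day 19. Backing off its 2-day duration gives a latest start of day 17.
To finish by day 29, drywall (duration 3) must start no later than day 26.
Excavation must finish in time for electrical rough-in (must start by day 17); drywall (must start by day 26). The tightest is day 17, so excavation must start by 17 − 2 = day 15.
So excavation can start as early as day 13 and as late as day 15, giving 15 − 13 = 2 days of slack.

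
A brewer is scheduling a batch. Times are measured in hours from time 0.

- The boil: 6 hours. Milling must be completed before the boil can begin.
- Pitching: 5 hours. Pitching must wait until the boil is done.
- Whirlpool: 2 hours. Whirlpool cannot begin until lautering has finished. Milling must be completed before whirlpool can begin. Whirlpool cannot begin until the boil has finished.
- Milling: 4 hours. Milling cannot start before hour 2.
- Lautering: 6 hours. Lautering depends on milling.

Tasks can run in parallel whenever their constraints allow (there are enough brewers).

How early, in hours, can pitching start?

12

After its own release at hour 2, milling can start at hour 2 and finishes at hour 6.
The boil waits on milling (finishes hour 6), so it starts at hour 6 and finishes at 6 + 6 = hour 12.
Pitching waits on the boil (finishes hour 12), so the earliest it can start is hour 12.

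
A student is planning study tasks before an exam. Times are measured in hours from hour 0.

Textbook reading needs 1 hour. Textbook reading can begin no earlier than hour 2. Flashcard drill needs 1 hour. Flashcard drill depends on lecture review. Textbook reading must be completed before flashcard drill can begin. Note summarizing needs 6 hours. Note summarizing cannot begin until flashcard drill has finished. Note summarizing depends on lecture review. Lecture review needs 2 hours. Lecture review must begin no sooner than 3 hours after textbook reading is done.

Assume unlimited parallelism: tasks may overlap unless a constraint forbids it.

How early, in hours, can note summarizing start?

After its own release at hour 2, textbook reading can start at hour 2 and finishes at hour 3.
Lecture review cannot begin until textbook reading (finishes hour 3, plus 3-hour gap → hour 6). It runs from hour 6 to 6 + 2 = hour 8.
Flashcard drill needs all of lecture review (finishes hour 8); textbook reading (finishes hour 3). That puts its earliest start at hour 8; it finishes at 8 + 1 = hour 9.
Note summarizing waits on flashcard drill (finishes hour 9); lecture review (finishes hour 8). The latest of these is hour 9, which is the earliest note summarizing can start.

9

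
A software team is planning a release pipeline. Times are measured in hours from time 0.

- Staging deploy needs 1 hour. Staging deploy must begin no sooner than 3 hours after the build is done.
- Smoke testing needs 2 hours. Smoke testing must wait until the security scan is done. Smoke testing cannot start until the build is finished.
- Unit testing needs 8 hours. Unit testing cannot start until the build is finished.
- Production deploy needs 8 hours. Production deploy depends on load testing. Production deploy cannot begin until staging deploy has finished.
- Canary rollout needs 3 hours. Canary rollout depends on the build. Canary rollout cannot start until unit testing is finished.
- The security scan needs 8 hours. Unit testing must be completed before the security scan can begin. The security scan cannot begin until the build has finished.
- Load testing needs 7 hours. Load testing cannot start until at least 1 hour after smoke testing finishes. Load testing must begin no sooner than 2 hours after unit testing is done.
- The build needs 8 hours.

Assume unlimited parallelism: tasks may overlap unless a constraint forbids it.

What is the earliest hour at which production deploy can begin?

The build has no prerequisites, so it starts at hour 0 and finishes at hour 8.
Staging deploy cannot begin until the build (finishes hour 8, plus 3-hour gap → hour 11). It runs from hour 11 to 11 + 1 = hour 12.
Unit testing waits on the build (finishes hour 8), so it starts at hour 8 and finishes at 8 + 8 = hour 16.
For the security scan: unit testing (finishes hour 16); the build (finishes hour 8). Taking the maximum gives a start of hour 16, and it finishes at 16 + 8 = hour 24.
Smoke testing cannot start until the security scan (finishes hour 24); the build (finishes hour 8). The controlling bound is hour 24, so smoke testing finishes at 24 + 2 = hour 26.
Load testing needs all of smoke testing (finishes hour 26, plus 1-hour gap → hour 27); unit testing (finishes hour 16, plus 2-hour gap → hour 18). That puts its earliest start at hour 27; it finishes at 27 + 7 = hour 34.
Production deploy waits on load testing (finishes hour 34); staging deploy (finishes hour 12). The latest of these is hour 34, which is the earliest production deploy can start.

34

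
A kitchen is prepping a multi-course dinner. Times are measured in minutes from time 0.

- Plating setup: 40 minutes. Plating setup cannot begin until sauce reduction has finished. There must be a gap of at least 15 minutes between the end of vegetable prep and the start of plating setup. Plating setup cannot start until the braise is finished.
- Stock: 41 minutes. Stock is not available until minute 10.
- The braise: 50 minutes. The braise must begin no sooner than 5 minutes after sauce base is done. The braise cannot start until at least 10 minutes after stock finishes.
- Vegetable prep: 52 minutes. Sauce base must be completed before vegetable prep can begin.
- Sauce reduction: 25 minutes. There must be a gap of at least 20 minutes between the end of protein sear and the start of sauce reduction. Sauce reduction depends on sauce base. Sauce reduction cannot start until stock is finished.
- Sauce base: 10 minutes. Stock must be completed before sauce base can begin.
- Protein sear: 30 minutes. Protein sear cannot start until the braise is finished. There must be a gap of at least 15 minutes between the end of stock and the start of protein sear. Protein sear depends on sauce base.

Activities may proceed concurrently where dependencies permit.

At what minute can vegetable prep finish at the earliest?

113

After its own release at minute 10, stock can start at minute 10 and finishes at minute 51.
Sauce base cannot begin until stock (finishes minute 51). It runs from minute 51 to 51 + 10 = minute 61.
Vegetable prep cannot begin until sauce base (finishes minute 61). It runs from minute 61 to 61 + 52 = minute 113.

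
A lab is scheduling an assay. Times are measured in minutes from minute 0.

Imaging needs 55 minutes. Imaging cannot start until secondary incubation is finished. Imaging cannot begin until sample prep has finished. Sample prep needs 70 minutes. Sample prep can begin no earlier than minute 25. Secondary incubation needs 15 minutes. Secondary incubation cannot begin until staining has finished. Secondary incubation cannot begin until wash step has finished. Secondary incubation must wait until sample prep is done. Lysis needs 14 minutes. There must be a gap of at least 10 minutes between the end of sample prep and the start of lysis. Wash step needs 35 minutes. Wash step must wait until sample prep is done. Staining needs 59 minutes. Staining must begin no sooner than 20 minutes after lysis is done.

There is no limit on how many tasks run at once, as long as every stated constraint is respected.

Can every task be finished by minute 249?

No

Sample prep waits on its own release at minute 25, so it starts at minute 25 and finishes at 25 + 70 = minute 95.
After sample prep (finishes minute 95), wash step can start at minute 95 and finishes at minute 130.
Lysis cannot begin until sample prep (finishes minute 95, plus 10-minute gap → minute 105). It runs from minute 105 to 105 + 14 = minute 119.
Staining waits on lysis (finishes minute 119, plus 20-minute gap → minute 139), so it starts at minute 139 and finishes at 139 + 59 = minute 198.
Secondary incubation has to wait for staining (finishes minute 198); wash step (finishes minute 130); sample prep (finishes minute 95). The latest of these is minute 198, so secondary incubation runs minute 198 to 198 + 15 = minute 213.
Imaging cannot start until secondary incubation (finishes minute 213); sample prep (finishes minute 95). The controlling bound is minute 213, so imaging finishes at 213 + 55 = minute 268.
The earliest everything can be done is minute 268, which is after the deadline of 249, so it is not possible.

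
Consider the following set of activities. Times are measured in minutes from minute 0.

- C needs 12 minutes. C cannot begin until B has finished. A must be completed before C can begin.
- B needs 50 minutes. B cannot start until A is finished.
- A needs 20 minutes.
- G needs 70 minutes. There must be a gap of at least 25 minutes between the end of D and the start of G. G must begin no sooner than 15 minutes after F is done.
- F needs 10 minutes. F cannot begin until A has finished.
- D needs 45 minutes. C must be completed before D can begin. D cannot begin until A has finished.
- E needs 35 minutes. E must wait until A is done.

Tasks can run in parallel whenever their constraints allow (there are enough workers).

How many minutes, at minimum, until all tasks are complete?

A can start immediately at minute 0; it finishes at minute 20.
F cannot begin until A (finishes minute 20). It runs from minute 20 to 20 + 10 = minute 30.
After A (finishes minute 20), E can start at minute 20 and finishes at minute 55.
B cannot begin until A (finishes minute 20). It runs from minute 20 to 20 + 50 = minute 70.
C needs all of B (finishes minute 70); A (finishes minute 20). That puts its earliest start at minute 70; it finishes at 70 + 12 = minute 82.
D cannot start until C (finishes minute 82); A (finishes minute 20). The controlling bound is minute 82, so D finishes at 82 + 45 = minute 127.
G has to wait for D (finishes minute 127, plus 25-minute gap → minute 152); F (finishes minute 30, plus 15-minute gap → minute 45). The latest of these is minute 152, so G runs minute 152 to 152 + 70 = minute 222.
All tasks are finished once the last one completes. Finish times: A at 20, B at 70, C at 82, D at 127, E at 55, F at 30, G at 222. The latest is minute 222.

222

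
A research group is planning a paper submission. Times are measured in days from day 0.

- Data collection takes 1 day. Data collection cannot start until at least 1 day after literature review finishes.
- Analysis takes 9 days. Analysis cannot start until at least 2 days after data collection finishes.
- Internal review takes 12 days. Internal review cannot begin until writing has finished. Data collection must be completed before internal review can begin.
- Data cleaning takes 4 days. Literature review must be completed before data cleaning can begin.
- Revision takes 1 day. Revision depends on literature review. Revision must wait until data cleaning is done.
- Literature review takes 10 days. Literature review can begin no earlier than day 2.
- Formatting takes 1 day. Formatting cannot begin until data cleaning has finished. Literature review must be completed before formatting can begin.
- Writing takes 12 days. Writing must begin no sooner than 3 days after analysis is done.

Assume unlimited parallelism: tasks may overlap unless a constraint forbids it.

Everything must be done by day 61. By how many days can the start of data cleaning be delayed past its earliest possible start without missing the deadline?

After its own release at day 2, literature review can start at day 2 and finishes at day 12.
Data cleaning waits on literature review (finishes day 12), so it starts at day 12 and finishes at 12 + 4 = day 16.

Working backward from the deadline:
Revision has no dependents, so it just needs to finish by day 61. Starting by 61 − 1 = day 60 achieves that.
Formatting must finish by day 61; it takes 1 day, so it must start by 61 − 1 = day 60.
Data cleaning must finish in time for revision (must start by day 60); formatting (must start by day 60). The tightest is day 60, so data cleaning must start by 60 − 4 = day 56.
So data cleaning can start as early as day 12 and as late as day 56, giving 56 − 12 = 44 days of slack.

44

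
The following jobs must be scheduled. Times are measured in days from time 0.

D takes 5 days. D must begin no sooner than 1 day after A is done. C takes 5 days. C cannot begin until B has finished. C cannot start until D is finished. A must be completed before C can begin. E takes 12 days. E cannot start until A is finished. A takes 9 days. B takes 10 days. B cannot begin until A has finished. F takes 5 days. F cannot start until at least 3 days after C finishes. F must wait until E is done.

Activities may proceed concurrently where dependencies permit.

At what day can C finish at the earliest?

Nothing blocks A, so it runs from day 0 to day 9.
D waits on A (finishes day 9, plus 1-day gap → day 10), so it starts at day 10 and finishes at 10 + 5 = day 15.
After A (finishes day 9), B can start at day 9 and finishes at day 19.
C cannot start until B (finishes day 19); D (finishes day 15); A (finishes day 9). The controlling bound is day 19, so C finishes at 19 + 5 = day 24.

24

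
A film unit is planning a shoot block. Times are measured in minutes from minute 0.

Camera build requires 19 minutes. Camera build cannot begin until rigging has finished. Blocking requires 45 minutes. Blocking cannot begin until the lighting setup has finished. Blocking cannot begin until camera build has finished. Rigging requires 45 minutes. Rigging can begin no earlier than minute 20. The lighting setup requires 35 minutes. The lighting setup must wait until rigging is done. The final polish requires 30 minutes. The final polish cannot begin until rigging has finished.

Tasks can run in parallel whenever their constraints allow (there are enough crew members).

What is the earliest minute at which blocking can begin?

100

After its own release at minute 20, rigging can start at minute 20 and finishes at minute 65.
Camera build cannot begin until rigging (finishes minute 65). It runs from minute 65 to 65 + 19 = minute 84.
After rigging (finishes minute 65), the lighting setup can start at minute 65 and finishes at minute 100.
Blocking waits on the lighting setup (finishes minute 100); camera build (finishes minute 84). The latest of these is minute 100, which is the earliest blocking can start.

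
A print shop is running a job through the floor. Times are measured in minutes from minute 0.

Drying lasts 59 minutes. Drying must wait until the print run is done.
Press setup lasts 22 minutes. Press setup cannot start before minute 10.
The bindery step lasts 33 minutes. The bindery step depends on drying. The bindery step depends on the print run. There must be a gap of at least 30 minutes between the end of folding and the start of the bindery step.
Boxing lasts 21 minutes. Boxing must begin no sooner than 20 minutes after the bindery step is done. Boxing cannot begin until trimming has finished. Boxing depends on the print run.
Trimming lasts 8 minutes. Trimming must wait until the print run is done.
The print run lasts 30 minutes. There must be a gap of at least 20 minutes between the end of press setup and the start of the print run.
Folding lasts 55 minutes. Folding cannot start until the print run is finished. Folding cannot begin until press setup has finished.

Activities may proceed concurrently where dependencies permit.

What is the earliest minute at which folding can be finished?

After its own release at minute 10, press setup can start at minute 10 and finishes at minute 32.
The print run waits on press setup (finishes minute 32, plus 20-minute gap → minute 52), so it starts at minute 52 and finishes at 52 + 30 = minute 82.
Folding cannot start until the print run (finishes minute 82); press setup (finishes minute 32). The controlling bound is minute 82, so folding finishes at 82 + 55 = minute 137.

137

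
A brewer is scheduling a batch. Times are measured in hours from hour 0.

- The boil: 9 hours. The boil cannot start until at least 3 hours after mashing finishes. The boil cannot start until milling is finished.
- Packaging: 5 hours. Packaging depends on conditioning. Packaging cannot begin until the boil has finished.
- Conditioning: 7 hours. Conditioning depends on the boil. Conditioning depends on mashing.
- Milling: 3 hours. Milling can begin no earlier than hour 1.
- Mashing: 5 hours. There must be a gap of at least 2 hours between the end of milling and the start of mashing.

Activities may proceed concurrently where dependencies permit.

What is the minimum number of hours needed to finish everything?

Milling cannot begin until its own release at hour 1. It runs from hour 1 to 1 + 3 = hour 4.
Mashing cannot begin until milling (finishes hour 4, plus 2-hour gap → hour 6). It runs from hour 6 to 6 + 5 = hour 11.
The boil has to wait for mashing (finishes hour 11, plus 3-hour gap → hour 14); milling (finishes hour 4). The latest of these is hour 14, so the boil runs hour 14 to 14 + 9 = hour 23.
For conditioning: the boil (finishes hour 23); mashing (finishes hour 11). Taking the maximum gives a start of hour 23, and it finishes at 23 + 7 = hour 30.
For packaging: conditioning (finishes hour 30); the boil (finishes hour 23). Taking the maximum gives a start of hour 30, and it finishes at 30 + 5 = hour 35.
All tasks are finished once the last one completes. Finish times: Milling at 4, Mashing at 11, The boil at 23, Conditioning at 30, Packaging at 35. The latest is hour 35.

35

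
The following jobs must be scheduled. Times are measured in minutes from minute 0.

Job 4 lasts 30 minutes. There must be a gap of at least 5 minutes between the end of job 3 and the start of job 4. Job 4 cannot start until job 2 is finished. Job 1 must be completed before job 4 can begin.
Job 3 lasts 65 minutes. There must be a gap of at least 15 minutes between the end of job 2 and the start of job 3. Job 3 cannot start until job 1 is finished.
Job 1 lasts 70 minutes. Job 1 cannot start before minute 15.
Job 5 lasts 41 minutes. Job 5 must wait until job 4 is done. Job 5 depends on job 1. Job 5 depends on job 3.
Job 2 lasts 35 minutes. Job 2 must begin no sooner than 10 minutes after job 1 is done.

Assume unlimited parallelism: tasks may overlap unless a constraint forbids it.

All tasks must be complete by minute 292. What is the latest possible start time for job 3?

151

Job 5 must finish by minute 292; it takes 41 minutes, so it must start by 292 − 41 = minute 251.
Job 4 must finish before job 5 (must start by minute 251). With a 30-minute duration, job 4 must start by 251 − 30 = minute 221.
For job 3: job 4 (must start by minute 221, minus 5-minute gap → minute 216); job 5 (must start by minute 251). The most restrictive is minute 216; with a 65-minute duration, job 3 must start by minute 151.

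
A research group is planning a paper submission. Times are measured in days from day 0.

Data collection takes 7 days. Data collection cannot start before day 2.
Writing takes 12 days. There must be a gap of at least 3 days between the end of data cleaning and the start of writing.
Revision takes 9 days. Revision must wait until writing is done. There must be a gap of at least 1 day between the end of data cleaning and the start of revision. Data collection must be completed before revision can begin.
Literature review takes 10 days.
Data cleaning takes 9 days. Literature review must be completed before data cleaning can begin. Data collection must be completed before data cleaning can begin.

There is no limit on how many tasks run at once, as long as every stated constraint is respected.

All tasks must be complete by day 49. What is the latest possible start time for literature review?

6

To finish by day 49, revision (duration 9) must start no later than day 40.
Since revision (must start by day 40) depends on it, writing must finish by day 40. Backing off its 12-day duration gives a latest start of day 28.
For data cleaning: writing (must start by day 28, minus 3-day gap → day 25); revision (must start by day 40, minus 1-day gap → day 39). The most restrictive is day 25; with a 9-day duration, data cleaning must start by day 16.
Literature review must finish before data cleaning (must start by day 16). With a 10-day duration, literature review must start by 16 − 10 = day 6.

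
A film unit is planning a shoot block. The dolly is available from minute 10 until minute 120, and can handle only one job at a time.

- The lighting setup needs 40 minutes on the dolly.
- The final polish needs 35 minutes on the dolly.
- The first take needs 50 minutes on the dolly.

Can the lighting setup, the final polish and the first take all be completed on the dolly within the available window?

The dolly window is 120 − 10 = 110 minutes.
Running back to back, the jobs need 40 + 35 + 50 = 125 minutes on the dolly.
Since 125 > 110, they cannot all fit.

No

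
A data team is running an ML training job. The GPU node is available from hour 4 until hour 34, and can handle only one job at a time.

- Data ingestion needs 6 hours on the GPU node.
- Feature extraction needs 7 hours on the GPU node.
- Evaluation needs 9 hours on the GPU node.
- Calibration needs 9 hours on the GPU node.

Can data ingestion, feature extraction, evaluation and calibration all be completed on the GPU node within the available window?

No

The GPU node window is 34 − 4 = 30 hours.
Running back to back, the jobs need 6 + 7 + 9 + 9 = 31 hours on the GPU node.
Since 31 > 30, they cannot all fit.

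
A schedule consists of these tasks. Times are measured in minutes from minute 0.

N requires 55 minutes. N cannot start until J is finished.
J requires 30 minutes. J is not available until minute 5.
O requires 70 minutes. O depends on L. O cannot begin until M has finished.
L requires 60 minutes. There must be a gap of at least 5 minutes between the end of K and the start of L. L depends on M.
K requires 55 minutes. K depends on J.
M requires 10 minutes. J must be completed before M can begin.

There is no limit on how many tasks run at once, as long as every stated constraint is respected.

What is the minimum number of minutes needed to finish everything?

J waits on its own release at minute 5, so it starts at minute 5 and finishes at 5 + 30 = minute 35.
After J (finishes minute 35), N can start at minute 35 and finishes at minute 90.
After J (finishes minute 35), M can start at minute 35 and finishes at minute 45.
After J (finishes minute 35), K can start at minute 35 and finishes at minute 90.
L needs all of K (finishes minute 90, plus 5-minute gap → minute 95); M (finishes minute 45). That puts its earliest start at minute 95; it finishes at 95 + 60 = minute 155.
O has to wait for L (finishes minute 155); M (finishes minute 45). The latest of these is minute 155, so O runs minute 155 to 155 + 70 = minute 225.
All tasks are finished once the last one completes. Finish times: J at 35, K at 90, L at 155, M at 45, N at 90, O at 225. The latest is minute 225.

225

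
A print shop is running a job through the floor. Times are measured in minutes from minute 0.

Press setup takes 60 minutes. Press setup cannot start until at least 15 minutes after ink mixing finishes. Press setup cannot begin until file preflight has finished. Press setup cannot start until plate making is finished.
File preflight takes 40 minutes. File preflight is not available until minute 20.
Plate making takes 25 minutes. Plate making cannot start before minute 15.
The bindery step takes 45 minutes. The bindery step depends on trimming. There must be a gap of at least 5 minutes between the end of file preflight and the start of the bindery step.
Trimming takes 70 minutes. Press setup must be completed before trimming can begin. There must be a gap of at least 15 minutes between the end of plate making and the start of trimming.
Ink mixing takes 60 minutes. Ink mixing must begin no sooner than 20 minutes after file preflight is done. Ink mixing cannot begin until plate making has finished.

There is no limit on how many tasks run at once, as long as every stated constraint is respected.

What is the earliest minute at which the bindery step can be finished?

330

Plate making waits on its own release at minute 15, so it starts at minute 15 and finishes at 15 + 25 = minute 40.
File preflight waits on its own release at minute 20, so it starts at minute 20 and finishes at 20 + 40 = minute 60.
Ink mixing cannot start until file preflight (finishes minute 60, plus 20-minute gap → minute 80); plate making (finishes minute 40). The controlling bound is minute 80, so ink mixing finishes at 80 + 60 = minute 140.
Press setup cannot start until ink mixing (finishes minute 140, plus 15-minute gap → minute 155); file preflight (finishes minute 60); plate making (finishes minute 40). The controlling bound is minute 155, so press setup finishes at 155 + 60 = minute 215.
Trimming cannot start until press setup (finishes minute 215); plate making (finishes minute 40, plus 15-minute gap → minute 55). The controlling bound is minute 215, so trimming finishes at 215 + 70 = minute 285.
The bindery step cannot start until trimming (finishes minute 285); file preflight (finishes minute 60, plus 5-minute gap → minute 65). The controlling bound is minute 285, so the bindery step finishes at 285 + 45 = minute 330.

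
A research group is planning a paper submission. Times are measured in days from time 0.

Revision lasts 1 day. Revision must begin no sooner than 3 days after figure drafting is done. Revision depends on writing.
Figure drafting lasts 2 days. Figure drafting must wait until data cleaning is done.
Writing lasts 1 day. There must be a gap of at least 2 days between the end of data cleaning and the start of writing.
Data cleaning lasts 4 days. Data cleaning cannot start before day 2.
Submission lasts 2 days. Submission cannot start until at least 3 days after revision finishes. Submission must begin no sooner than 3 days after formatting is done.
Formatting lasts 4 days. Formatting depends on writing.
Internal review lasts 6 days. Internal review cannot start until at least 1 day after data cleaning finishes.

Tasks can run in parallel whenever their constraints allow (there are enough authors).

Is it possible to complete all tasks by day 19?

Yes

After its own release at day 2, data cleaning can start at day 2 and finishes at day 6.
Internal review waits on data cleaning (finishes day 6, plus 1-day gap → day 7), so it starts at day 7 and finishes at 7 + 6 = day 13.
After data cleaning (finishes day 6, plus 2-day gap → day 8), writing can start at day 8 and finishes at day 9.
Formatting cannot begin until writing (finishes day 9). It runs from day 9 to 9 + 4 = day 13.
Figure drafting waits on data cleaning (finishes day 6), so it starts at day 6 and finishes at 6 + 2 = day 8.
For revision: figure drafting (finishes day 8, plus 3-day gap → day 11); writing (finishes day 9). Taking the maximum gives a start of day 11, and it finishes at 11 + 1 = day 12.
Submission needs all of revision (finishes day 12, plus 3-day gap → day 15); formatting (finishes day 13, plus 3-day gap → day 16). That puts its earliest start at day 16; it finishes at 16 + 2 = day 18.
Every task is finished by day 18, which is no later than the deadline of 19, so the schedule is feasible.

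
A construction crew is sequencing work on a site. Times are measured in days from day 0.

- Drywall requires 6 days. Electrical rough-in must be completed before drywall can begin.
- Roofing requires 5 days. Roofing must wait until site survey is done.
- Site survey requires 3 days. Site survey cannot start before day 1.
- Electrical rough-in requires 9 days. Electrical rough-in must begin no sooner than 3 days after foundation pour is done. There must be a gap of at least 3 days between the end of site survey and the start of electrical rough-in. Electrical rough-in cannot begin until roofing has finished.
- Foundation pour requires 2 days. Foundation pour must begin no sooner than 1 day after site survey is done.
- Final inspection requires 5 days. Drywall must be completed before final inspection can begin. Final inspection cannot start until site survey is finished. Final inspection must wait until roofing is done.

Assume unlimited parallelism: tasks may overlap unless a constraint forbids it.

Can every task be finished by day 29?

Site survey waits on its own release at day 1, so it starts at day 1 and finishes at 1 + 3 = day 4.
After site survey (finishes day 4), roofing can start at day 4 and finishes at day 9.
After site survey (finishes day 4, plus 1-day gap → day 5), foundation pour can start at day 5 and finishes at day 7.
Electrical rough-in cannot start until foundation pour (finishes day 7, plus 3-day gap → day 10); site survey (finishes day 4, plus 3-day gap → day 7); roofing (finishes day 9). The controlling bound is day 10, so electrical rough-in finishes at 10 + 9 = day 19.
After electrical rough-in (finishes day 19), drywall can start at day 19 and finishes at day 25.
For final inspection: drywall (finishes day 25); site survey (finishes day 4); roofing (finishes day 9). Taking the maximum gives a start of day 25, and it finishes at 25 + 5 = day 30.
The earliest everything can be done is day 30, which is after the deadline of 29, so it is not possible.

No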